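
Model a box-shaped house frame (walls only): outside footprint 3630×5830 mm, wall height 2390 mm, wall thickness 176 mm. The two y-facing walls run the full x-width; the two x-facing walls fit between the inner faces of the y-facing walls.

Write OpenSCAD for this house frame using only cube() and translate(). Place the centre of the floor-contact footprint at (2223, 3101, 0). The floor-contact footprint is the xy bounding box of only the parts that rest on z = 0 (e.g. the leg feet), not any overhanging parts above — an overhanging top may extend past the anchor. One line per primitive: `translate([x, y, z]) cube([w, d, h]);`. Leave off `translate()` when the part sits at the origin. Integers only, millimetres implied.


translate([408, 186, 0]) cube([3630, 176, 2390]);
translate([408, 5840, 0]) cube([3630, 176, 2390]);
translate([408, 362, 0]) cube([176, 5478, 2390]);
translate([3862, 362, 0]) cube([176, 5478, 2390]);


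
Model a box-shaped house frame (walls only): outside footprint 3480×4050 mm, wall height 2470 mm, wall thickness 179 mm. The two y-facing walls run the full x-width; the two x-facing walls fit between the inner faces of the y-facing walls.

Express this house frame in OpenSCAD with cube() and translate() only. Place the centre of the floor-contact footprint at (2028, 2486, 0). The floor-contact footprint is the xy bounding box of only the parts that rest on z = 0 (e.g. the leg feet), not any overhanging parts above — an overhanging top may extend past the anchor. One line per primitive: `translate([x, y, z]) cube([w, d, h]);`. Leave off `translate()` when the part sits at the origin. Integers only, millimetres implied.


translate([288, 461, 0]) cube([3480, 179, 2470]);
translate([288, 4332, 0]) cube([3480, 179, 2470]);
translate([288, 640, 0]) cube([179, 3692, 2470]);
translate([3589, 640, 0]) cube([179, 3692, 2470]);


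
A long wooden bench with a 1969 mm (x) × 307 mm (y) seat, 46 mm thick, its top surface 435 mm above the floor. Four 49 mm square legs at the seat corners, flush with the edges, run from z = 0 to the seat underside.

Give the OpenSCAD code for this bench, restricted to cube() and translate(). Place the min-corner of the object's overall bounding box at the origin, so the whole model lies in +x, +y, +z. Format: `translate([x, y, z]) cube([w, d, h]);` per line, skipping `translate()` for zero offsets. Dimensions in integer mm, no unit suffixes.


translate([0, 0, 389]) cube([1969, 307, 46]);
cube([49, 49, 389]);
translate([0, 258, 0]) cube([49, 49, 389]);
translate([1920, 0, 0]) cube([49, 49, 389]);
translate([1920, 258, 0]) cube([49, 49, 389]);


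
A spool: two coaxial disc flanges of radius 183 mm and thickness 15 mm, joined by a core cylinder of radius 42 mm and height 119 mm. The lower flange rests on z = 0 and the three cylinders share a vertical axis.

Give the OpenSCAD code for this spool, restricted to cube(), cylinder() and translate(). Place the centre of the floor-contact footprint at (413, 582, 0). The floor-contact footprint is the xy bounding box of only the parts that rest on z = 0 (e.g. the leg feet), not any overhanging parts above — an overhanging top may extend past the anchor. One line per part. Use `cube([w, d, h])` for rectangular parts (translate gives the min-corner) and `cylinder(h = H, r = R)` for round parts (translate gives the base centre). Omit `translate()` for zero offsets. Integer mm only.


translate([413, 582, 0]) cylinder(h = 15, r = 183);
translate([413, 582, 15]) cylinder(h = 119, r = 42);
translate([413, 582, 134]) cylinder(h = 15, r = 183);


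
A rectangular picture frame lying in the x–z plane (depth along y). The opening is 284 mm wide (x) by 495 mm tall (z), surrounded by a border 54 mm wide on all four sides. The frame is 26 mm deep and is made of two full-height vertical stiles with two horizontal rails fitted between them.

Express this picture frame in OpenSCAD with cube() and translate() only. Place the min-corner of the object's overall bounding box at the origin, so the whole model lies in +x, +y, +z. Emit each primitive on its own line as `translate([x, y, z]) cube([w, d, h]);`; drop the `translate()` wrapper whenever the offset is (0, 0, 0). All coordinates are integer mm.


cube([54, 26, 603]);
translate([338, 0, 0]) cube([54, 26, 603]);
translate([54, 0, 0]) cube([284, 26, 54]);
translate([54, 0, 549]) cube([284, 26, 54]);


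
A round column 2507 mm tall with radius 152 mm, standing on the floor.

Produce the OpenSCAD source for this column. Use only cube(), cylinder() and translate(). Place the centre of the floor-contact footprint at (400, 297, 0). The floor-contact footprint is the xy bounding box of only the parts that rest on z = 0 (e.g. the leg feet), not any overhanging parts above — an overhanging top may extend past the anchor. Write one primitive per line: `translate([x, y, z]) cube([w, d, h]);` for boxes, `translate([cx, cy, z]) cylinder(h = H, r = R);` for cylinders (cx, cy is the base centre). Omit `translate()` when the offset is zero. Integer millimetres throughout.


translate([400, 297, 0]) cylinder(h = 2507, r = 152);


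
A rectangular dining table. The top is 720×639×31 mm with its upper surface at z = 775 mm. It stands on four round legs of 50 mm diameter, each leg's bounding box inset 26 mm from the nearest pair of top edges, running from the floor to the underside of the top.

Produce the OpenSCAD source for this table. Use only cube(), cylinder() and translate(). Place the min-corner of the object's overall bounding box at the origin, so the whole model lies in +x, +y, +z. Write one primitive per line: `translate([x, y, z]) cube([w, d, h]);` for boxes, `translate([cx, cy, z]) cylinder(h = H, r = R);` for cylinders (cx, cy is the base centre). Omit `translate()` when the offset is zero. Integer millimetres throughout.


translate([0, 0, 744]) cube([720, 639, 31]);
translate([51, 51, 0]) cylinder(h = 744, r = 25);
translate([669, 51, 0]) cylinder(h = 744, r = 25);
translate([51, 588, 0]) cylinder(h = 744, r = 25);
translate([669, 588, 0]) cylinder(h = 744, r = 25);


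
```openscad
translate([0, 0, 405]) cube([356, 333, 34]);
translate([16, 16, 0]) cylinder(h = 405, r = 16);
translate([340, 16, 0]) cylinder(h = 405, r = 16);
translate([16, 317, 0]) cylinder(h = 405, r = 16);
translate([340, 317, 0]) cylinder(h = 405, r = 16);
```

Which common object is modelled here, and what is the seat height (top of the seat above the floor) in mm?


A stool. The seat height is 439 mm.

A 356×333×34 slab at z = 405 on four corner cylinders — a stool. The seat top is 405 + 34 = 439 mm.


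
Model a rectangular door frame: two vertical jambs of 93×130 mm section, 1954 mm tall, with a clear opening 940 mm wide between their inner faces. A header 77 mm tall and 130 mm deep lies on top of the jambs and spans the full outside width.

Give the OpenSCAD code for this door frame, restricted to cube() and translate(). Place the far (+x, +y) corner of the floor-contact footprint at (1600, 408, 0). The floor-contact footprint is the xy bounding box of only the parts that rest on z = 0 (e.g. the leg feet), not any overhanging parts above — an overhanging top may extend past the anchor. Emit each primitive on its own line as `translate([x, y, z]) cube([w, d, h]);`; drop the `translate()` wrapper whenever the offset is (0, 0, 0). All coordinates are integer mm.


translate([474, 278, 0]) cube([93, 130, 1954]);
translate([1507, 278, 0]) cube([93, 130, 1954]);
translate([474, 278, 1954]) cube([1126, 130, 77]);


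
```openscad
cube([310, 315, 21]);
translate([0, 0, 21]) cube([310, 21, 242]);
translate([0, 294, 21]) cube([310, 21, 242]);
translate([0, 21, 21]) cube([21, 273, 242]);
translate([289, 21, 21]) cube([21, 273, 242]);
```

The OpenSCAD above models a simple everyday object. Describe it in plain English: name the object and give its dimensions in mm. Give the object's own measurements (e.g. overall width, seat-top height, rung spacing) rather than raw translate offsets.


An open-topped rectangular box: outside dimensions 310×315×263 mm, with a uniform wall and base thickness of 21 mm. The base is a full 310×315 slab on the floor; four walls sit on top of the base. The front and back walls (the −y and +y sides) span the full width; the two side walls fit between them.


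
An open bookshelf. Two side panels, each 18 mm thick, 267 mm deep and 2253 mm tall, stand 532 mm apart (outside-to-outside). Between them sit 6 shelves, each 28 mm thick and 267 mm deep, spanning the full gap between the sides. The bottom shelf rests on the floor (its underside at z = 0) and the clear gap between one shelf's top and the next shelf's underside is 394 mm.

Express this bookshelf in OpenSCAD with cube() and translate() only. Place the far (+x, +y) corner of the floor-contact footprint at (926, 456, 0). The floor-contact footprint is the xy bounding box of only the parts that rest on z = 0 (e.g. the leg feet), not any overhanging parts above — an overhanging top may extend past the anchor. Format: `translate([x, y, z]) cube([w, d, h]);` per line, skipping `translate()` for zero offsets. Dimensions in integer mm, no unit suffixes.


translate([394, 189, 0]) cube([18, 267, 2253]);
translate([908, 189, 0]) cube([18, 267, 2253]);
translate([412, 189, 0]) cube([496, 267, 28]);
translate([412, 189, 422]) cube([496, 267, 28]);
translate([412, 189, 844]) cube([496, 267, 28]);
translate([412, 189, 1266]) cube([496, 267, 28]);
translate([412, 189, 1688]) cube([496, 267, 28]);
translate([412, 189, 2110]) cube([496, 267, 28]);


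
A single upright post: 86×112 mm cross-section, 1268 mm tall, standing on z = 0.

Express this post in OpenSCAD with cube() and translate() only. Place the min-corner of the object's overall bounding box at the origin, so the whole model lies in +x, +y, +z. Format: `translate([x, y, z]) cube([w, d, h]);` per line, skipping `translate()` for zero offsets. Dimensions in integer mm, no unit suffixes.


cube([86, 112, 1268]);


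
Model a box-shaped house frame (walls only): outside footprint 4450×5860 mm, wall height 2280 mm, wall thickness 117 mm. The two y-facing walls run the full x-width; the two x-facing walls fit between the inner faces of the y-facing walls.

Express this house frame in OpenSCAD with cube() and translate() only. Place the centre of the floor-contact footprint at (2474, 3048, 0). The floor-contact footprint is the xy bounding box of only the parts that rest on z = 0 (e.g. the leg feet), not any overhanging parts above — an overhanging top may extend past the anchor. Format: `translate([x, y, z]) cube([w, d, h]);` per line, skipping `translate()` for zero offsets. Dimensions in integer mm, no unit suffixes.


translate([249, 118, 0]) cube([4450, 117, 2280]);
translate([249, 5861, 0]) cube([4450, 117, 2280]);
translate([249, 235, 0]) cube([117, 5626, 2280]);
translate([4582, 235, 0]) cube([117, 5626, 2280]);


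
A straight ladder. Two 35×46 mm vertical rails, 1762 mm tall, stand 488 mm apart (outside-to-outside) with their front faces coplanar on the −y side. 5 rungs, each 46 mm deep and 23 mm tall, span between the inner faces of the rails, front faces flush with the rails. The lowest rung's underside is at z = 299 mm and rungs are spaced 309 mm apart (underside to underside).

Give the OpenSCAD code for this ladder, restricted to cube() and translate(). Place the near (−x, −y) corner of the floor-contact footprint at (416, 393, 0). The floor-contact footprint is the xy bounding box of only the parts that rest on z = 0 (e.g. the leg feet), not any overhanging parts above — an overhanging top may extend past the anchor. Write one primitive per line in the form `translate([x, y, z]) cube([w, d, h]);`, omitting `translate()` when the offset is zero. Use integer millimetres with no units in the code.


// rung span = 488 - 2*35 = 418
// rung[k] z = 299 + k*309
translate([416, 393, 0]) cube([35, 46, 1762]);
translate([869, 393, 0]) cube([35, 46, 1762]);
translate([451, 393, 299]) cube([418, 46, 23]);
translate([451, 393, 608]) cube([418, 46, 23]);
translate([451, 393, 917]) cube([418, 46, 23]);
translate([451, 393, 1226]) cube([418, 46, 23]);
translate([451, 393, 1535]) cube([418, 46, 23]);


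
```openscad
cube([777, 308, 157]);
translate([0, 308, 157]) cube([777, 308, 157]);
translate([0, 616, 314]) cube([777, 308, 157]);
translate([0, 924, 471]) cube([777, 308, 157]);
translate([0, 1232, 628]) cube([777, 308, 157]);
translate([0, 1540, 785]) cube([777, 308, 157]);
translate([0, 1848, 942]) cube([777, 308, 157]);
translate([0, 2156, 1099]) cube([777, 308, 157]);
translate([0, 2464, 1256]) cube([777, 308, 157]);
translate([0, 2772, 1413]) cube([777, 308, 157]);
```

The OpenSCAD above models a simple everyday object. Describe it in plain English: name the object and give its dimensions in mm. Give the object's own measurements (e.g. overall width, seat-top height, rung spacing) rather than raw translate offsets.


A straight staircase of 10 solid steps. Each step is 777 mm wide (x), 308 mm deep (y, the going) and 157 mm tall (the rise). The first step rests on the floor; each subsequent step sits one going further in +y and one rise higher in +z, directly behind and above the previous step with no overlap.


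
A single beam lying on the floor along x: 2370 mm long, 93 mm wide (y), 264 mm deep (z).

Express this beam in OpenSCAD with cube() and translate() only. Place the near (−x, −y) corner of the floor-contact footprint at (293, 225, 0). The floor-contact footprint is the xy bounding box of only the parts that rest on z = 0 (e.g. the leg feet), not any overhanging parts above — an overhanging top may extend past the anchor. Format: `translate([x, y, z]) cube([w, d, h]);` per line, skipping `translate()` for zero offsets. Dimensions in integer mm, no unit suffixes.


translate([293, 225, 0]) cube([2370, 93, 264]);


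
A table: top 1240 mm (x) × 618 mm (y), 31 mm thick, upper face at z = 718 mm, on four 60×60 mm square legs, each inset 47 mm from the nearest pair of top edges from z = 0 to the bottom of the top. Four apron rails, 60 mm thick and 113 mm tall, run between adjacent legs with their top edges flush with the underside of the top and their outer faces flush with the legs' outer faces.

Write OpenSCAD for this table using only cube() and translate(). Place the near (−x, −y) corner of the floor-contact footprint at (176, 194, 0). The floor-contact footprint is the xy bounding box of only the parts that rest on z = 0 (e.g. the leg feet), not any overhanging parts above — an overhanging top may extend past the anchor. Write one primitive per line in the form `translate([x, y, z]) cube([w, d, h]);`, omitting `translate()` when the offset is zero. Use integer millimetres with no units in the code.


translate([129, 147, 687]) cube([1240, 618, 31]);
translate([176, 194, 0]) cube([60, 60, 687]);
translate([1262, 194, 0]) cube([60, 60, 687]);
translate([176, 658, 0]) cube([60, 60, 687]);
translate([1262, 658, 0]) cube([60, 60, 687]);
translate([236, 194, 574]) cube([1026, 60, 113]);
translate([236, 658, 574]) cube([1026, 60, 113]);
translate([176, 254, 574]) cube([60, 404, 113]);
translate([1262, 254, 574]) cube([60, 404, 113]);


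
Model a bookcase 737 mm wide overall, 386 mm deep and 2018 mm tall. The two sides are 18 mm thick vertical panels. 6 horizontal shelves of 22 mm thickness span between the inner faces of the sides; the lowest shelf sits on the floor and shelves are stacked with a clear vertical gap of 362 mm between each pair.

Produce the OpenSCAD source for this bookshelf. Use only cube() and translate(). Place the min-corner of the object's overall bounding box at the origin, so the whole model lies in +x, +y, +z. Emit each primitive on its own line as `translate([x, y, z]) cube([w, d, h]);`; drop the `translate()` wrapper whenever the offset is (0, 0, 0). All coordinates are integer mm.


cube([18, 386, 2018]);
translate([719, 0, 0]) cube([18, 386, 2018]);
translate([18, 0, 0]) cube([701, 386, 22]);
translate([18, 0, 384]) cube([701, 386, 22]);
translate([18, 0, 768]) cube([701, 386, 22]);
translate([18, 0, 1152]) cube([701, 386, 22]);
translate([18, 0, 1536]) cube([701, 386, 22]);
translate([18, 0, 1920]) cube([701, 386, 22]);


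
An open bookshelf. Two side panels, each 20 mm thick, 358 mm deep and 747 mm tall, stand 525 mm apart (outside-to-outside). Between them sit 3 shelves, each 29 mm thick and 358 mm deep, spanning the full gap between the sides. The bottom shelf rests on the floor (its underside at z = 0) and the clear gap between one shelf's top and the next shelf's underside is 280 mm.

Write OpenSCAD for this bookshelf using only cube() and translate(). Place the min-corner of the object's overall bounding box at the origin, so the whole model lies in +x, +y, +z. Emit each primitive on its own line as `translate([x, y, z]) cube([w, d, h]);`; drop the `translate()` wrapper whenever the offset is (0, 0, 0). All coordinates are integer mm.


cube([20, 358, 747]);
translate([505, 0, 0]) cube([20, 358, 747]);
translate([20, 0, 0]) cube([485, 358, 29]);
translate([20, 0, 309]) cube([485, 358, 29]);
translate([20, 0, 618]) cube([485, 358, 29]);


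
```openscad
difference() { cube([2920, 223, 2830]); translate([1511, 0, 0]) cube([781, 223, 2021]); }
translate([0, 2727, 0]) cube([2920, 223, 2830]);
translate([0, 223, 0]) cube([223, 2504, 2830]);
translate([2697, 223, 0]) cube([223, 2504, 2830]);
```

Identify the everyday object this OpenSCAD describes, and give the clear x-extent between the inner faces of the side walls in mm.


A single room. The interior width is 2474 mm.

Four walls enclosing a rectangle with a door in the front wall — a room. Outside width 2920 minus two 223 mm walls gives 2474 mm.


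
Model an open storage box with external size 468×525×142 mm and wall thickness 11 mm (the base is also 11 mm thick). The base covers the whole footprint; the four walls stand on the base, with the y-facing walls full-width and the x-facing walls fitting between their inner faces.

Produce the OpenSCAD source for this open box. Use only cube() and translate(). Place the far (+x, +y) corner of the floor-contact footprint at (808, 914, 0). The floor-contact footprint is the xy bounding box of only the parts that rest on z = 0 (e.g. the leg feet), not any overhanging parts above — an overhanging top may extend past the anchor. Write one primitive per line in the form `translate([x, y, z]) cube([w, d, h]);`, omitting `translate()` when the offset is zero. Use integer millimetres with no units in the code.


translate([340, 389, 0]) cube([468, 525, 11]);
translate([340, 389, 11]) cube([468, 11, 131]);
translate([340, 903, 11]) cube([468, 11, 131]);
translate([340, 400, 11]) cube([11, 503, 131]);
translate([797, 400, 11]) cube([11, 503, 131]);


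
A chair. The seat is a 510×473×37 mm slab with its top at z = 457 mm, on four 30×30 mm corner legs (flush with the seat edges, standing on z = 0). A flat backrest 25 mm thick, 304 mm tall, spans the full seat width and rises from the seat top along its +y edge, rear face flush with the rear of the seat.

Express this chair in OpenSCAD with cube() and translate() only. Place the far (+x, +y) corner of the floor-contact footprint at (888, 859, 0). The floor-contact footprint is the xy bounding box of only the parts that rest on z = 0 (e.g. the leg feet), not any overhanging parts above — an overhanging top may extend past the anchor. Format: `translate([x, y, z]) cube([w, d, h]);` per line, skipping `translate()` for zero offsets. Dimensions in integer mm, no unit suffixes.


// leg_h = 457 - 37 = 420
translate([378, 386, 420]) cube([510, 473, 37]);
translate([378, 386, 0]) cube([30, 30, 420]);
translate([858, 386, 0]) cube([30, 30, 420]);
translate([378, 829, 0]) cube([30, 30, 420]);
translate([858, 829, 0]) cube([30, 30, 420]);
translate([378, 834, 457]) cube([510, 25, 304]);


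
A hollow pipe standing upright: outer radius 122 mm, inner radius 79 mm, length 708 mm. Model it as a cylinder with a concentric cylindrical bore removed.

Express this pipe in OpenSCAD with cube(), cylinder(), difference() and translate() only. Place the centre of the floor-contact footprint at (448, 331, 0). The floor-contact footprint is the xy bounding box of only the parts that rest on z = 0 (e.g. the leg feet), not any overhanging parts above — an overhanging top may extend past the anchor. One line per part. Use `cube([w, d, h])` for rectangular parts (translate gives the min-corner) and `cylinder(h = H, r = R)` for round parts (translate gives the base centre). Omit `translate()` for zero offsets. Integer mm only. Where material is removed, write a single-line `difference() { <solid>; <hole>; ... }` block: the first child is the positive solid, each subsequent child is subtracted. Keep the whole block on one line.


difference() { translate([448, 331, 0]) cylinder(h = 708, r = 122); translate([448, 331, 0]) cylinder(h = 708, r = 79); }


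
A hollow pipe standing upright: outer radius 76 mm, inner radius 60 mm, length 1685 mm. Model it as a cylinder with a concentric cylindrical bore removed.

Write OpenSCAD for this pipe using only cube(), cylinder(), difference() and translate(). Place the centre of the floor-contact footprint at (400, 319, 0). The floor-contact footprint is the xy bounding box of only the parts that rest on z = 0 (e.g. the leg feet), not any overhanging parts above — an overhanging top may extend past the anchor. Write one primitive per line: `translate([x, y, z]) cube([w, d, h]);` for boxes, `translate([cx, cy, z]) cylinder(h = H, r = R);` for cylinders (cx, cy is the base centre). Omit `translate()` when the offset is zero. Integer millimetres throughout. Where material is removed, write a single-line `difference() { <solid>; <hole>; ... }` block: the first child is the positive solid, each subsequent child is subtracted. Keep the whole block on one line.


difference() { translate([400, 319, 0]) cylinder(h = 1685, r = 76); translate([400, 319, 0]) cylinder(h = 1685, r = 60); }


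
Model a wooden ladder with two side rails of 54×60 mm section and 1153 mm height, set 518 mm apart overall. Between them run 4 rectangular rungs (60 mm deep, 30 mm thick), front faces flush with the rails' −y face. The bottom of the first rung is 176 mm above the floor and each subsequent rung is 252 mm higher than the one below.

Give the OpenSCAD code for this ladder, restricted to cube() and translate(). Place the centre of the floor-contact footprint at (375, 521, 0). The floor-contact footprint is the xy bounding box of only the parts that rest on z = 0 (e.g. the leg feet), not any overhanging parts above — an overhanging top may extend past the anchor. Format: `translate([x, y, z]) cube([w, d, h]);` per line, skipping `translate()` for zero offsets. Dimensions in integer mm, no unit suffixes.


translate([116, 491, 0]) cube([54, 60, 1153]);
translate([580, 491, 0]) cube([54, 60, 1153]);
translate([170, 491, 176]) cube([410, 60, 30]);
translate([170, 491, 428]) cube([410, 60, 30]);
translate([170, 491, 680]) cube([410, 60, 30]);
translate([170, 491, 932]) cube([410, 60, 30]);


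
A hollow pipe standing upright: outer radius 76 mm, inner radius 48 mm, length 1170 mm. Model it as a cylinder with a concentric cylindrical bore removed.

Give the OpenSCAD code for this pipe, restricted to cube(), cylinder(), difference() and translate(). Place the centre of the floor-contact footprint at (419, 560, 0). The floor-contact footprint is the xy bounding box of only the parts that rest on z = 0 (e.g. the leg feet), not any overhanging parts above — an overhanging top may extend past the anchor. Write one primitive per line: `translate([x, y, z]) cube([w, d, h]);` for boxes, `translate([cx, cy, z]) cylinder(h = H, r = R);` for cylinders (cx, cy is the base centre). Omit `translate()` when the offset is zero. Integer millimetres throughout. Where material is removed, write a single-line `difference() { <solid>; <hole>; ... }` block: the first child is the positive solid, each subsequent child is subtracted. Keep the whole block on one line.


difference() { translate([419, 560, 0]) cylinder(h = 1170, r = 76); translate([419, 560, 0]) cylinder(h = 1170, r = 48); }


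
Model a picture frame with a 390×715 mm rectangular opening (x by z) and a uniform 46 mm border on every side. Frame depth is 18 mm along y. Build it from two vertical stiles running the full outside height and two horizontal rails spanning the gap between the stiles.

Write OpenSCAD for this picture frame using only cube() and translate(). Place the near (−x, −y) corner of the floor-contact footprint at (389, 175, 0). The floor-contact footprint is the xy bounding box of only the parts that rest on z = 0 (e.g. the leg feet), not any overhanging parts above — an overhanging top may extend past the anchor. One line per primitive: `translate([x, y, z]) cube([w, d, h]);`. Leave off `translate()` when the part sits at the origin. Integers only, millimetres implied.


translate([389, 175, 0]) cube([46, 18, 807]);
translate([825, 175, 0]) cube([46, 18, 807]);
translate([435, 175, 0]) cube([390, 18, 46]);
translate([435, 175, 761]) cube([390, 18, 46]);


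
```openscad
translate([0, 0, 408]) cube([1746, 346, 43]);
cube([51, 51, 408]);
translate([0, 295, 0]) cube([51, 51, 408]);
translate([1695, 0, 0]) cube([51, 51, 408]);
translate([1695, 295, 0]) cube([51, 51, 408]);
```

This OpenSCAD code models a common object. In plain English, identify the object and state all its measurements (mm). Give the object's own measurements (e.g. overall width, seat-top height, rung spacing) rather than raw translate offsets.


A bench: a 1746×346 mm seat slab, 43 mm thick, top at z = 451 mm, on four 51×51 mm square legs flush with the seat corners and standing on z = 0.


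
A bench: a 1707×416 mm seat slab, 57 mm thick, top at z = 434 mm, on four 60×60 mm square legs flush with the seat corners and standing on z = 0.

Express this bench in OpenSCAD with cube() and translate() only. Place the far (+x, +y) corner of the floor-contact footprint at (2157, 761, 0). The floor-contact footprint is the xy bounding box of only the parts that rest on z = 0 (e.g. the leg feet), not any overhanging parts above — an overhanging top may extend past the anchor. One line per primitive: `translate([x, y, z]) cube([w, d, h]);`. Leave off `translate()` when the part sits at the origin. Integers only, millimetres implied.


translate([450, 345, 377]) cube([1707, 416, 57]);
translate([450, 345, 0]) cube([60, 60, 377]);
translate([450, 701, 0]) cube([60, 60, 377]);
translate([2097, 345, 0]) cube([60, 60, 377]);
translate([2097, 701, 0]) cube([60, 60, 377]);


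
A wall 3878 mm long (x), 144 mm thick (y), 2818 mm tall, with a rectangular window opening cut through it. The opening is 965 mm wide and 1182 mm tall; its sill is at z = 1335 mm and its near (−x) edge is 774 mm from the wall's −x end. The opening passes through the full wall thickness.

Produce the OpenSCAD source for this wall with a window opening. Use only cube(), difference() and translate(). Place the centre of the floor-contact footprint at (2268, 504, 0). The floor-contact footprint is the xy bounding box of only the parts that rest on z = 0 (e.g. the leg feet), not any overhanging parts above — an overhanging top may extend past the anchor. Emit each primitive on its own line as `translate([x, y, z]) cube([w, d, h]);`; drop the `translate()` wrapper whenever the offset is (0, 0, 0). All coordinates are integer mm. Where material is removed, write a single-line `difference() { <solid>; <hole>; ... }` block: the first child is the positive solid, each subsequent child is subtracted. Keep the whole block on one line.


difference() { translate([329, 432, 0]) cube([3878, 144, 2818]); translate([1103, 432, 1335]) cube([965, 144, 1182]); }


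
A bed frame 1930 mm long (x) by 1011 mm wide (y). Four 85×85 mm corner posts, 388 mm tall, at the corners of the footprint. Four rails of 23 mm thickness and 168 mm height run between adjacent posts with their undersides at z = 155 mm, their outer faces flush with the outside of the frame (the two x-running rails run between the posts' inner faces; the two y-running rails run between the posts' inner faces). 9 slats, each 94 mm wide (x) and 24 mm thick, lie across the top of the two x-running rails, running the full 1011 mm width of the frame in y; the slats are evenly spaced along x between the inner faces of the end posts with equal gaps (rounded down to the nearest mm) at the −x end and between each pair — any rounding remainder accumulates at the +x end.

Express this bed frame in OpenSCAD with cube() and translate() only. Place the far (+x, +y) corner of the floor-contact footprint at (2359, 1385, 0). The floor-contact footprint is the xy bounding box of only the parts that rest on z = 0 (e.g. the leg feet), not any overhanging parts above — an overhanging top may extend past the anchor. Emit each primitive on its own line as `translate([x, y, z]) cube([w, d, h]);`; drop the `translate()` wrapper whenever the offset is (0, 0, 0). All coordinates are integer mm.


translate([429, 374, 0]) cube([85, 85, 388]);
translate([429, 1300, 0]) cube([85, 85, 388]);
translate([2274, 374, 0]) cube([85, 85, 388]);
translate([2274, 1300, 0]) cube([85, 85, 388]);
translate([514, 374, 155]) cube([1760, 23, 168]);
translate([514, 1362, 155]) cube([1760, 23, 168]);
translate([429, 459, 155]) cube([23, 841, 168]);
translate([2336, 459, 155]) cube([23, 841, 168]);
translate([605, 374, 323]) cube([94, 1011, 24]);
translate([790, 374, 323]) cube([94, 1011, 24]);
translate([975, 374, 323]) cube([94, 1011, 24]);
translate([1160, 374, 323]) cube([94, 1011, 24]);
translate([1345, 374, 323]) cube([94, 1011, 24]);
translate([1530, 374, 323]) cube([94, 1011, 24]);
translate([1715, 374, 323]) cube([94, 1011, 24]);
translate([1900, 374, 323]) cube([94, 1011, 24]);
translate([2085, 374, 323]) cube([94, 1011, 24]);


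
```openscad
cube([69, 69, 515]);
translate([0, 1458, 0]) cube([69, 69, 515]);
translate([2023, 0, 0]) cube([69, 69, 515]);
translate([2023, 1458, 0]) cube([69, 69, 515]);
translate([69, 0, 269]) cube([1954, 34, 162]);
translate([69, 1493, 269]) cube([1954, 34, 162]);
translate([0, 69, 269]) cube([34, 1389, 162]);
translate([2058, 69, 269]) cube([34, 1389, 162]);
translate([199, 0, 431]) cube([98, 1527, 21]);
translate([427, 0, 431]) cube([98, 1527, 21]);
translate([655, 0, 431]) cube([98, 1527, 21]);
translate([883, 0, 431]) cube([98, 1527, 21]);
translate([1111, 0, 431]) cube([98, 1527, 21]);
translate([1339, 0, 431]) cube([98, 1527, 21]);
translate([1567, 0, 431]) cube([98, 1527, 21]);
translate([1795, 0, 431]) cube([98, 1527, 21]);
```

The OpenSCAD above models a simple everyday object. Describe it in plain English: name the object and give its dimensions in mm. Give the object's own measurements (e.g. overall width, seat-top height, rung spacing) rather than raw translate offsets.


A bed frame 2092 mm long (x) by 1527 mm wide (y). Four 69×69 mm corner posts, 515 mm tall, at the corners of the footprint. Four rails of 34 mm thickness and 162 mm height run between adjacent posts with their undersides at z = 269 mm, their outer faces flush with the outside of the frame (the two x-running rails run between the posts' inner faces; the two y-running rails run between the posts' inner faces). 8 slats, each 98 mm wide (x) and 21 mm thick, lie across the top of the two x-running rails, running the full 1527 mm width of the frame in y; along x they sit between the end posts with a 130 mm gap after the −x posts and between neighbouring slats and before the +x posts.


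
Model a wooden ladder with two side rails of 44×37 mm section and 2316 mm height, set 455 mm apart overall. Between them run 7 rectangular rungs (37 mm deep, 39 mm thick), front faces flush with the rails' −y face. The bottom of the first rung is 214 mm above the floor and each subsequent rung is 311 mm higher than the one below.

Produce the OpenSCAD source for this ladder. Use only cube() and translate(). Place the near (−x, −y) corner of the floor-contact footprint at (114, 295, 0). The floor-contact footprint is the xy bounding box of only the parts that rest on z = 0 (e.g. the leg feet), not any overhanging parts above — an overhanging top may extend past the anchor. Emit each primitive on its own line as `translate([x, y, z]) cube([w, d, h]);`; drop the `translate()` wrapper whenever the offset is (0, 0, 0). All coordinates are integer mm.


// rung span = 455 - 2*44 = 367
// rung[k] z = 214 + k*311
translate([114, 295, 0]) cube([44, 37, 2316]);
translate([525, 295, 0]) cube([44, 37, 2316]);
translate([158, 295, 214]) cube([367, 37, 39]);
translate([158, 295, 525]) cube([367, 37, 39]);
translate([158, 295, 836]) cube([367, 37, 39]);
translate([158, 295, 1147]) cube([367, 37, 39]);
translate([158, 295, 1458]) cube([367, 37, 39]);
translate([158, 295, 1769]) cube([367, 37, 39]);
translate([158, 295, 2080]) cube([367, 37, 39]);


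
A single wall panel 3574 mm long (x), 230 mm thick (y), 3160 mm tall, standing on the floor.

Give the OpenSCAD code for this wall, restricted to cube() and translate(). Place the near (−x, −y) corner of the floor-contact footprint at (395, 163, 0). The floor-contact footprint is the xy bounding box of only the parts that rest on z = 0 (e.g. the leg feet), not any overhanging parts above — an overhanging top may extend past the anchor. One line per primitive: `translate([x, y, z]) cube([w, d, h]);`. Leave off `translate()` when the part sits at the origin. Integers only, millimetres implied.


translate([395, 163, 0]) cube([3574, 230, 3160]);


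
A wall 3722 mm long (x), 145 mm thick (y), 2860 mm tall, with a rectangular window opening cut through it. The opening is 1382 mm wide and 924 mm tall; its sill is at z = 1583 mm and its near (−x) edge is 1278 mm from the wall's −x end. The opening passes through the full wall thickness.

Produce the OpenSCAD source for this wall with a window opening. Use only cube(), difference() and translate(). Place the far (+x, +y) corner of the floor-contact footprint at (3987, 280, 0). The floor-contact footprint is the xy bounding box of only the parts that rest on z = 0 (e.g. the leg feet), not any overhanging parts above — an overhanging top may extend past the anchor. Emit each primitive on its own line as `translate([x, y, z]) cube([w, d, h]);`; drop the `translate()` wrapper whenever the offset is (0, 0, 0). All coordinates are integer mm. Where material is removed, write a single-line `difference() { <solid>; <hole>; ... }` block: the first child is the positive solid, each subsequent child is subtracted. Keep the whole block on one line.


difference() { translate([265, 135, 0]) cube([3722, 145, 2860]); translate([1543, 135, 1583]) cube([1382, 145, 924]); }


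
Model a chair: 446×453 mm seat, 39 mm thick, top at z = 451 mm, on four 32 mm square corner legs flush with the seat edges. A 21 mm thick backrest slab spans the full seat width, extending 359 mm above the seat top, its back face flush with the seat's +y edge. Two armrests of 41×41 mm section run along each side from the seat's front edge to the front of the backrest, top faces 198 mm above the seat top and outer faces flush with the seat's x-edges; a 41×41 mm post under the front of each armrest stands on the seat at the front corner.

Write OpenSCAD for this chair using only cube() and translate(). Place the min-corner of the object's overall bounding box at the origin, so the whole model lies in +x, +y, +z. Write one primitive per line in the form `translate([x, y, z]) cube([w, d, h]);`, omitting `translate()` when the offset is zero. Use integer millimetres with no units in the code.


translate([0, 0, 412]) cube([446, 453, 39]);
cube([32, 32, 412]);
translate([414, 0, 0]) cube([32, 32, 412]);
translate([0, 421, 0]) cube([32, 32, 412]);
translate([414, 421, 0]) cube([32, 32, 412]);
translate([0, 432, 451]) cube([446, 21, 359]);
translate([0, 0, 608]) cube([41, 432, 41]);
translate([405, 0, 608]) cube([41, 432, 41]);
translate([0, 0, 451]) cube([41, 41, 157]);
translate([405, 0, 451]) cube([41, 41, 157]);


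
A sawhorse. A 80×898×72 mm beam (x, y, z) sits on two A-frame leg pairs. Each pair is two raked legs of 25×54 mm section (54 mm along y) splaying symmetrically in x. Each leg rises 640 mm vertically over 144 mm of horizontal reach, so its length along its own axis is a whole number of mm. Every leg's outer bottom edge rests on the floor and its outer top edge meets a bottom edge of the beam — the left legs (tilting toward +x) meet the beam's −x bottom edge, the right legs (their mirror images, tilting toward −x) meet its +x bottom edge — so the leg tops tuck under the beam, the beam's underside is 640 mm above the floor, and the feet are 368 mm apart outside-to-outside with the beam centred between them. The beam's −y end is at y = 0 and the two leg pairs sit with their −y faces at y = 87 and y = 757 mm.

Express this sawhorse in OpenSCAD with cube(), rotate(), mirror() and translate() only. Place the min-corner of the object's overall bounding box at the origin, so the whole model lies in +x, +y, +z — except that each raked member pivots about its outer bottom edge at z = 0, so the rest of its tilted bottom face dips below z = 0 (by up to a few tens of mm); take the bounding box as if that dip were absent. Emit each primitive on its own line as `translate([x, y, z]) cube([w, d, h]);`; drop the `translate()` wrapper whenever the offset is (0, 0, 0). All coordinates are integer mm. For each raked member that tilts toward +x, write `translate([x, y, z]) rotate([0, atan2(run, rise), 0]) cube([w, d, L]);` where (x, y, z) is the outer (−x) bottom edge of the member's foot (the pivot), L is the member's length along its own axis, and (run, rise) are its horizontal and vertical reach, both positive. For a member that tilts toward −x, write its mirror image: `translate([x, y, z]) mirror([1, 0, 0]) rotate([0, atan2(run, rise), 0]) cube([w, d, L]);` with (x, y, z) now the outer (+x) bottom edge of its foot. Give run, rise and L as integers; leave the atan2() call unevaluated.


translate([144, 0, 640]) cube([80, 898, 72]);
translate([0, 87, 0]) rotate([0, atan2(144, 640), 0]) cube([25, 54, 656]);
translate([368, 87, 0]) mirror([1, 0, 0]) rotate([0, atan2(144, 640), 0]) cube([25, 54, 656]);
translate([0, 757, 0]) rotate([0, atan2(144, 640), 0]) cube([25, 54, 656]);
translate([368, 757, 0]) mirror([1, 0, 0]) rotate([0, atan2(144, 640), 0]) cube([25, 54, 656]);


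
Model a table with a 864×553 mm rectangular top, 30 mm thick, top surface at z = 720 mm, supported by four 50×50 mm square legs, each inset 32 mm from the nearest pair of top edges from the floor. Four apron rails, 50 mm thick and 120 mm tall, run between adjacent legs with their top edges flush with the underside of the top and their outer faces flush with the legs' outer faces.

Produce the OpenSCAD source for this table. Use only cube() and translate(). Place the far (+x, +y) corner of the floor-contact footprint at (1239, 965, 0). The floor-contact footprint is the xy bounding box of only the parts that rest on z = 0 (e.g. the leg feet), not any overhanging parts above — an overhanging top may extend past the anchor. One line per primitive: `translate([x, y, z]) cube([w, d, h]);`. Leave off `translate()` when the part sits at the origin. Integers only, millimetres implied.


// leg_h = 720 - 30 = 690
// apron z = 690 - 120 = 570
translate([407, 444, 690]) cube([864, 553, 30]);
translate([439, 476, 0]) cube([50, 50, 690]);
translate([1189, 476, 0]) cube([50, 50, 690]);
translate([439, 915, 0]) cube([50, 50, 690]);
translate([1189, 915, 0]) cube([50, 50, 690]);
translate([489, 476, 570]) cube([700, 50, 120]);
translate([489, 915, 570]) cube([700, 50, 120]);
translate([439, 526, 570]) cube([50, 389, 120]);
translate([1189, 526, 570]) cube([50, 389, 120]);


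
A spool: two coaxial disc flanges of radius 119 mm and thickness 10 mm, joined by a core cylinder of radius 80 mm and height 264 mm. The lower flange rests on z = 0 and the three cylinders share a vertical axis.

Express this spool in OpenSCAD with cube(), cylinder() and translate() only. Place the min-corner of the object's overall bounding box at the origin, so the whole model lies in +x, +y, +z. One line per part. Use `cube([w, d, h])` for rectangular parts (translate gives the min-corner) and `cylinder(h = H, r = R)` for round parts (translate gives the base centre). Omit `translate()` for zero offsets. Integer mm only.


translate([119, 119, 0]) cylinder(h = 10, r = 119);
translate([119, 119, 10]) cylinder(h = 264, r = 80);
translate([119, 119, 274]) cylinder(h = 10, r = 119);
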